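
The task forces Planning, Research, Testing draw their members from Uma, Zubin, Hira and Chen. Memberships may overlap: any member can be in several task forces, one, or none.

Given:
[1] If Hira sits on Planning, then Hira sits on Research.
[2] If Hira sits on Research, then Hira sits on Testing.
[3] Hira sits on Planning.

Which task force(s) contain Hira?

From (3): Hira ∈ Planning.
(1): Hira ∈ Research.
(2): Hira ∈ Testing.

Hira: Planning, Research, Testing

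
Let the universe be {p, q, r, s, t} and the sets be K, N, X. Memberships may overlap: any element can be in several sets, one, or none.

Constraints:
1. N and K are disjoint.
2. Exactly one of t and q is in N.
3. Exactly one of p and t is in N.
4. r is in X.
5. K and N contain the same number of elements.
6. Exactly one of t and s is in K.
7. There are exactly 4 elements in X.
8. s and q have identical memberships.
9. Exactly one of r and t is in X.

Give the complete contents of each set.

K = {q, s}; N = {r, t}; X = {p, q, r, s}

From (4): r ∈ X.
(9) (exactly one): t ∉ X.
(7): only 4 candidates remain for X, so all are in.
Suppose p ∈ K: no assignment then satisfies all the clues, so p ∉ K.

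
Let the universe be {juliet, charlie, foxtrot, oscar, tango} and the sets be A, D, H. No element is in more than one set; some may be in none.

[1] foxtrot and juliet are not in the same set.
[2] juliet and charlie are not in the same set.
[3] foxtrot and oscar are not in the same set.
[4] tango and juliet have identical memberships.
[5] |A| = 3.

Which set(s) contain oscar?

oscar: A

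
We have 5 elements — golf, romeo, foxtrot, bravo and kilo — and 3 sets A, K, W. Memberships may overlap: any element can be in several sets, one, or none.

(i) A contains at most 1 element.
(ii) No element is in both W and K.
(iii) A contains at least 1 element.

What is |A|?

1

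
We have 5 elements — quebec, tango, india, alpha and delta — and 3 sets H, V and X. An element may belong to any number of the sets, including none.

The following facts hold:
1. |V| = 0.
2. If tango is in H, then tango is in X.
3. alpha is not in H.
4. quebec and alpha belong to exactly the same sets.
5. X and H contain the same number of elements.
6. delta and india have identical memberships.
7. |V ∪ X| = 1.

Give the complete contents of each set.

From (3): alpha ∉ H.
(1): V already has 0, so the rest are out.
(4): quebec matches alpha: quebec ∉ H.
Suppose quebec ∈ X: no assignment then satisfies all the clues, so quebec ∉ X.

H = {tango}; V = {}; X = {tango}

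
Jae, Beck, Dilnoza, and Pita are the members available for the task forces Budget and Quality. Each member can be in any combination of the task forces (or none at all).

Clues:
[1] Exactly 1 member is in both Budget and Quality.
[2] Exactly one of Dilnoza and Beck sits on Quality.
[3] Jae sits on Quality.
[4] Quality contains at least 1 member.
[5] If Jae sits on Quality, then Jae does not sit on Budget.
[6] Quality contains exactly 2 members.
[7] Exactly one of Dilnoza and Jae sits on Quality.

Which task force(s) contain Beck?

Beck: Budget, Quality

From (3): Jae ∈ Quality.
(5): Jae ∉ Budget.
(7) (exactly one): Dilnoza ∉ Quality.
(2) (exactly one): Beck ∈ Quality.
(6): Quality already has 2, so the rest are out.
Suppose Beck ∉ Budget: no assignment then satisfies all the clues, so Beck ∈ Budget.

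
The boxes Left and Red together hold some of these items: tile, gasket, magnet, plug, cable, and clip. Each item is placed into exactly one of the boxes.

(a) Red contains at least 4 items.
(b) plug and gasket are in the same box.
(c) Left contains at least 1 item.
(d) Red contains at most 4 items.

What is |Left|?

2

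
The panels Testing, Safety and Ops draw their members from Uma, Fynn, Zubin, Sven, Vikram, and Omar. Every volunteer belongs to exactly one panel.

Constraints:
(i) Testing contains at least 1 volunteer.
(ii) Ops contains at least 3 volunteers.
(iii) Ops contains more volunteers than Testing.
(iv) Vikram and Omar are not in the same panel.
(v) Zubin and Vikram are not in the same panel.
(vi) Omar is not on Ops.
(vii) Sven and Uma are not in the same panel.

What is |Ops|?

3

From (vi): Omar ∉ Ops.
Suppose Fynn ∈ Testing: no assignment then satisfies all the clues, so Fynn ∉ Testing.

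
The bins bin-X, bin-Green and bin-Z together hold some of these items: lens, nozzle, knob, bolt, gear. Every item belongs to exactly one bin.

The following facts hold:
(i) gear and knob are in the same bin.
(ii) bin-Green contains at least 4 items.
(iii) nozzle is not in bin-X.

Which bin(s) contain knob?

knob: bin-Green

From (iii): nozzle ∉ bin-X.
Suppose knob ∈ bin-X: no assignment then satisfies all the clues, so knob ∉ bin-X.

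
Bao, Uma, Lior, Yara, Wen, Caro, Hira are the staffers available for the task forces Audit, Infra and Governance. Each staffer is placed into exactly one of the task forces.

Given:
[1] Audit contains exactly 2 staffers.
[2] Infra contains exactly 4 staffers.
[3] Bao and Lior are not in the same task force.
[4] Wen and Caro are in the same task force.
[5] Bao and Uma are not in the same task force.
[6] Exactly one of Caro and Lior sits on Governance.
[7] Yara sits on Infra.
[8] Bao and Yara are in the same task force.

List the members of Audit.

Audit = {Hira, Uma}

From (7): Yara ∈ Infra.
(8): Bao matches Yara: Bao ∉ Audit.
(8): Bao matches Yara: Bao ∈ Infra.
(3): Lior ∉ Infra.
(5): Uma ∉ Infra.
Suppose Uma ∉ Audit: no assignment then satisfies all the clues, so Uma ∈ Audit.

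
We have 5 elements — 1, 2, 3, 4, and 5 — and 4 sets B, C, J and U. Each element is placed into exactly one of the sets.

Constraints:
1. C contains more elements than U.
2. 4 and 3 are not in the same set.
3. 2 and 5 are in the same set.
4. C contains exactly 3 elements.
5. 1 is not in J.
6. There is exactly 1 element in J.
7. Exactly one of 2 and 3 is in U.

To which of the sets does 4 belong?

From (5): 1 ∉ J.
Suppose 4 ∈ B: no assignment then satisfies all the clues, so 4 ∉ B.

4: J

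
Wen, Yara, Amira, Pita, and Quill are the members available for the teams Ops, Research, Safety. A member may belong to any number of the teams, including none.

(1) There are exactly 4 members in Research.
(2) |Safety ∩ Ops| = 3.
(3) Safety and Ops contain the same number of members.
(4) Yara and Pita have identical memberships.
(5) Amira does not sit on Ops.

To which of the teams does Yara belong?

Yara: Ops, Research, Safety

From (5): Amira ∉ Ops.
Suppose Yara ∉ Ops: no assignment then satisfies all the clues, so Yara ∈ Ops.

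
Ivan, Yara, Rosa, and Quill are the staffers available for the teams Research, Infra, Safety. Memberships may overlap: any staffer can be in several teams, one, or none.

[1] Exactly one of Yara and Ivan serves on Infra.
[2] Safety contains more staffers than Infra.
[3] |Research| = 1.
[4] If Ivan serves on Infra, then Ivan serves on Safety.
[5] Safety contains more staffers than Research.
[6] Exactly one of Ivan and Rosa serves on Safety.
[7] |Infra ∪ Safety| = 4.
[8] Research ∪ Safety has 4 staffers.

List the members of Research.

Research = {Rosa}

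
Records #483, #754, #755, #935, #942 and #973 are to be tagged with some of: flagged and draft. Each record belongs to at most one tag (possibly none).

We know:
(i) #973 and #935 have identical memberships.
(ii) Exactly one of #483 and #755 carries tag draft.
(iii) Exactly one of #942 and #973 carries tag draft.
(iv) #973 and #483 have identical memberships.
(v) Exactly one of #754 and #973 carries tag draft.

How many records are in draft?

3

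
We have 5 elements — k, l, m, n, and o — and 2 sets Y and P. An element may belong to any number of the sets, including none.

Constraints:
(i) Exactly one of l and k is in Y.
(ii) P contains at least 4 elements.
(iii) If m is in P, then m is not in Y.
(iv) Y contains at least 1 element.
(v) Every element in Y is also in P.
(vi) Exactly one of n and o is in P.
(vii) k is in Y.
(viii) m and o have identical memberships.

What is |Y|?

1

From (vii): k ∈ Y.
(i) (exactly one): l ∉ Y.
(v) with k ∈ Y: k ∈ P.
Suppose l ∉ P: no assignment then satisfies all the clues, so l ∈ P.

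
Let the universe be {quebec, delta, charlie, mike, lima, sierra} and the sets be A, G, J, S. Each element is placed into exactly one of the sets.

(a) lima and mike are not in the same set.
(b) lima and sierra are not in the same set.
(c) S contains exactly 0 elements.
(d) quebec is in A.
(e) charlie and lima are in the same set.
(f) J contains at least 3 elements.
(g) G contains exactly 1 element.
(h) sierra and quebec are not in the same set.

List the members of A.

A = {mike, quebec}

From (d): quebec ∈ A.
(c): S already has 0, so the rest are out.
(h): sierra ∉ A.
Suppose delta ∈ A: no assignment then satisfies all the clues, so delta ∉ A.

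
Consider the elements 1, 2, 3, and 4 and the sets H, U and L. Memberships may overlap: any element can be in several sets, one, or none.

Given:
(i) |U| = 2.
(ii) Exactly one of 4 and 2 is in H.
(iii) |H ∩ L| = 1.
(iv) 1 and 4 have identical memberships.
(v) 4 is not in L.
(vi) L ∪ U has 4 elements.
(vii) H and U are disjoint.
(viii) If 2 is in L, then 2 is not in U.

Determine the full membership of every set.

H = {2}; U = {1, 4}; L = {2, 3}

From (v): 4 ∉ L.
(iv): 1 matches 4: 1 ∉ L.
Suppose 1 ∈ H: no assignment then satisfies all the clues, so 1 ∉ H.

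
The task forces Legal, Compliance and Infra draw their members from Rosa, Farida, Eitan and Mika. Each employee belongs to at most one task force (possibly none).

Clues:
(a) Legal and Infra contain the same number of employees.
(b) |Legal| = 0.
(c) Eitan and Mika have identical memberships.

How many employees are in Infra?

0

(b): Legal already has 0, so the rest are out.
Suppose Rosa ∈ Infra: no assignment then satisfies all the clues, so Rosa ∉ Infra.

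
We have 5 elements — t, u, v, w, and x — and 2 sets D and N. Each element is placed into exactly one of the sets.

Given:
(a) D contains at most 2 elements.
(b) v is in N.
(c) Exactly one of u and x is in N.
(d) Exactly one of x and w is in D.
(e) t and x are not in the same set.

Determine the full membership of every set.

D = {x}; N = {t, u, v, w}

From (b): v ∈ N.
Suppose t ∈ D: no assignment then satisfies all the clues, so t ∉ D.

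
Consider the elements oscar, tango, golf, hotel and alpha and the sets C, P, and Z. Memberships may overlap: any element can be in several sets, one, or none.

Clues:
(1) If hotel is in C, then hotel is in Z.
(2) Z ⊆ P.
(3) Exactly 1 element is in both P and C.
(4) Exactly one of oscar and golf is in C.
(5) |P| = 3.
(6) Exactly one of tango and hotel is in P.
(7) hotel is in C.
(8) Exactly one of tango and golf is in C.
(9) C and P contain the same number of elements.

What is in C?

C = {hotel, oscar, tango}

From (7): hotel ∈ C.
(1): hotel ∈ Z.
(2) with hotel ∈ Z: hotel ∈ P.
(6) (exactly one): tango ∉ P.
(2) contrapositive: tango ∉ Z.
Suppose oscar ∉ C: no assignment then satisfies all the clues, so oscar ∈ C.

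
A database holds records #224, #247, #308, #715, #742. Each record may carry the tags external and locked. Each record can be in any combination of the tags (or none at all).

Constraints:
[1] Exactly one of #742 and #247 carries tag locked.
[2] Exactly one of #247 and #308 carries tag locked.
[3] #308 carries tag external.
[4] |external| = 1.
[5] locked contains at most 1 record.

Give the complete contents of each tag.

external = {#308}; locked = {#247}

From (3): #308 ∈ external.
(4): external already has 1, so the rest are out.
Suppose #224 ∈ locked: no assignment then satisfies all the clues, so #224 ∉ locked.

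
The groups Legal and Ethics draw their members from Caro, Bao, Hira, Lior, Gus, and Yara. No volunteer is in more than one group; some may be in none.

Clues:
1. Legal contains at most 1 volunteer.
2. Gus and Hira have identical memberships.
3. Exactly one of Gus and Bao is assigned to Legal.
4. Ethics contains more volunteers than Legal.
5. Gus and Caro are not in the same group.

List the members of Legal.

Legal = {Bao}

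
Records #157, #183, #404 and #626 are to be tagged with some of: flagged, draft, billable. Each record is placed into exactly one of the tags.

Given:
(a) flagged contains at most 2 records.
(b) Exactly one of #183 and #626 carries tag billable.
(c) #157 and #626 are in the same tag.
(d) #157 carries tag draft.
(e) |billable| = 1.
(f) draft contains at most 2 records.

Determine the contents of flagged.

flagged = {#404}

From (d): #157 ∈ draft.
(c): #626 matches #157: #626 ∉ flagged.
(c): #626 matches #157: #626 ∈ draft.
(f): draft already has 2, so the rest are out.
(b) (exactly one): #183 ∈ billable.
(e): billable already has 1, so the rest are out.
Only one tag left: #404 ∈ flagged.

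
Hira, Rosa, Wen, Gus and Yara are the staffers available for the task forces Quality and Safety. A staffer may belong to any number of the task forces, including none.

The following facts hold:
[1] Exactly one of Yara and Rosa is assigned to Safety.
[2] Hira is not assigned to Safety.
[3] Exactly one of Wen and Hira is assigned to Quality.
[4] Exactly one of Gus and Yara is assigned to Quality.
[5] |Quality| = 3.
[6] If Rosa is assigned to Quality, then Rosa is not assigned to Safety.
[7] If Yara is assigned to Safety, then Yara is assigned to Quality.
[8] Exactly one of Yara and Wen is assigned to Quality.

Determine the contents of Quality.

Quality = {Hira, Rosa, Yara}

From (2): Hira ∉ Safety.
Suppose Hira ∉ Quality: no assignment then satisfies all the clues, so Hira ∈ Quality.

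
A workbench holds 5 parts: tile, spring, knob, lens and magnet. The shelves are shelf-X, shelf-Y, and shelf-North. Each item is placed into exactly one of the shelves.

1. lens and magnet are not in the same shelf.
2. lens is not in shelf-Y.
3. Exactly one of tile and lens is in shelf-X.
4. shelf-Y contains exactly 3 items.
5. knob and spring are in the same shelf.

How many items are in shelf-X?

1

From (2): lens ∉ shelf-Y.
Suppose spring ∈ shelf-X: no assignment then satisfies all the clues, so spring ∉ shelf-X.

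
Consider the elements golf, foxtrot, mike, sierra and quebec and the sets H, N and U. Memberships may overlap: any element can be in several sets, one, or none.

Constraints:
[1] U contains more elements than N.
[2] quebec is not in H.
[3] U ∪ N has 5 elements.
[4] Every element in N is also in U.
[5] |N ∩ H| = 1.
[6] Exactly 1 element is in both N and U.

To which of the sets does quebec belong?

quebec: U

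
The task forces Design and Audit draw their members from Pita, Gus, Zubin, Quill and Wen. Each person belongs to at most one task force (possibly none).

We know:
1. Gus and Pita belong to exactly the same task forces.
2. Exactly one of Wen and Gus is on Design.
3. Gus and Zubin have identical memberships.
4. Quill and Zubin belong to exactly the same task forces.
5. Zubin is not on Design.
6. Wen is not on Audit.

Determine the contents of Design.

Design = {Wen}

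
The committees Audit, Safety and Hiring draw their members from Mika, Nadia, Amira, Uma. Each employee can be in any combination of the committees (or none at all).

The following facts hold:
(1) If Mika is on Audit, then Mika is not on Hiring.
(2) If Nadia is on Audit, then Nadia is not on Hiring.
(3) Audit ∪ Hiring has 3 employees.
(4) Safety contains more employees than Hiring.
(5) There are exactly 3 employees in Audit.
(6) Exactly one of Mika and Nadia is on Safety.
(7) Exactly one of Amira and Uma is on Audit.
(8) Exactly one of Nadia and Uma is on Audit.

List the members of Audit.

Audit = {Amira, Mika, Nadia}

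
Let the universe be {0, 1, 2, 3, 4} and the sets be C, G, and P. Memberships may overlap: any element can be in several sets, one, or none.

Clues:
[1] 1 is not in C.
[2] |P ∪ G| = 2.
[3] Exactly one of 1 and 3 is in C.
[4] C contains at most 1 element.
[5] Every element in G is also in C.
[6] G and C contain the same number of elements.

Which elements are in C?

C = {3}

From (1): 1 ∉ C.
(3) (exactly one): 3 ∈ C.
(4): C already has 1, so the rest are out.
(5) contrapositive: 0 ∉ G.
(5) contrapositive: 1 ∉ G.
(5) contrapositive: 2 ∉ G.
(5) contrapositive: 4 ∉ G.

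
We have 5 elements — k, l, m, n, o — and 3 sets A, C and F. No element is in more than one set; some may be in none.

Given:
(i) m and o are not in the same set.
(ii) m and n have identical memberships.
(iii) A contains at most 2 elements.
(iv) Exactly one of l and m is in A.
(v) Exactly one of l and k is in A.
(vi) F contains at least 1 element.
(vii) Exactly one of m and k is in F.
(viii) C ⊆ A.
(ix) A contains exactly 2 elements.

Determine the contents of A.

A = {l, o}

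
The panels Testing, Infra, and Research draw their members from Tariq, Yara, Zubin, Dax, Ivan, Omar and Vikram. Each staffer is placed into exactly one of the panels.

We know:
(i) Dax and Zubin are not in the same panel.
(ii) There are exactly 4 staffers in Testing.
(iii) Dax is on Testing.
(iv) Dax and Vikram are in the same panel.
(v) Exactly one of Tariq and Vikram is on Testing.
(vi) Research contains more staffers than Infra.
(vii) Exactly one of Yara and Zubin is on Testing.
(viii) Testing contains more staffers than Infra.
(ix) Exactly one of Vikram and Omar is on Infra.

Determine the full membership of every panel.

Testing = {Dax, Ivan, Vikram, Yara}; Infra = {Omar}; Research = {Tariq, Zubin}

From (iii): Dax ∈ Testing.
(i): Zubin ∉ Testing.
(iv): Vikram matches Dax: Vikram ∈ Testing.
(v) (exactly one): Tariq ∉ Testing.
(vii) (exactly one): Yara ∈ Testing.
(ix) (exactly one): Omar ∈ Infra.
(ii): only 4 candidates remain for Testing, so all are in.
Suppose Tariq ∈ Infra: no assignment then satisfies all the clues, so Tariq ∉ Infra.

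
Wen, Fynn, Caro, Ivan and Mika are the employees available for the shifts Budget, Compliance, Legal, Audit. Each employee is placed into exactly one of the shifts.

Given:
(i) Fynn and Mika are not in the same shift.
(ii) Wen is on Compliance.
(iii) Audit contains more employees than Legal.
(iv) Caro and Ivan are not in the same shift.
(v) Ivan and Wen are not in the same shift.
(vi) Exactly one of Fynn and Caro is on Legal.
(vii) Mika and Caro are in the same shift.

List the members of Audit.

Audit = {Caro, Mika}

From (ii): Wen ∈ Compliance.
(v): Ivan ∉ Compliance.
Suppose Fynn ∈ Audit: no assignment then satisfies all the clues, so Fynn ∉ Audit.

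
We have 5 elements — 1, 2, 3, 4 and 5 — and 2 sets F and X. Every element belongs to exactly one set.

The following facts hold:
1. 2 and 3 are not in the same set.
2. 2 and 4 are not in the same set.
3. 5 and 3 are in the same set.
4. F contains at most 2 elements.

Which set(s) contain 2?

2: F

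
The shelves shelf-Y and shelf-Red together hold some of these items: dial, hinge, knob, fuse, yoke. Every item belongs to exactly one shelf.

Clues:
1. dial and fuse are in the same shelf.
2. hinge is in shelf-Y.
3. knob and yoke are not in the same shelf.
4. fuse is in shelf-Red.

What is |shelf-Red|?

3

From (2): hinge ∈ shelf-Y.
From (4): fuse ∈ shelf-Red.
(1): dial matches fuse: dial ∉ shelf-Y.
(1): dial matches fuse: dial ∈ shelf-Red.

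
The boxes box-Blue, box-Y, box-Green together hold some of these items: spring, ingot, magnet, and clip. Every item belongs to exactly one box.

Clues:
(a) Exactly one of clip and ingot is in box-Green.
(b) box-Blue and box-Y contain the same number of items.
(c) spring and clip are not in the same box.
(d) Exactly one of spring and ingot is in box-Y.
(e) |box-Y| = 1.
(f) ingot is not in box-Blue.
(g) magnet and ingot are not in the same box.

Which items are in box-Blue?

box-Blue = {spring}

From (f): ingot ∉ box-Blue.
Suppose spring ∉ box-Blue: no assignment then satisfies all the clues, so spring ∈ box-Blue.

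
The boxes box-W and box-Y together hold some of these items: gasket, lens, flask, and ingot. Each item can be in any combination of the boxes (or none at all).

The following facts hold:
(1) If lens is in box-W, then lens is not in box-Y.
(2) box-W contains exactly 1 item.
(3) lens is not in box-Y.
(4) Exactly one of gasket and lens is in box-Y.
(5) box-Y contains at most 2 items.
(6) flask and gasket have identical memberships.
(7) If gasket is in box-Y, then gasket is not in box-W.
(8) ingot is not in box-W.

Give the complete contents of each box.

From (3): lens ∉ box-Y.
From (8): ingot ∉ box-W.
(4) (exactly one): gasket ∈ box-Y.
(6): flask matches gasket: flask ∈ box-Y.
(7): gasket ∉ box-W.
(5): box-Y already has 2, so the rest are out.
(6): flask matches gasket: flask ∉ box-W.
(2): only 1 candidates remain for box-W, so all are in.

box-W = {lens}; box-Y = {flask, gasket}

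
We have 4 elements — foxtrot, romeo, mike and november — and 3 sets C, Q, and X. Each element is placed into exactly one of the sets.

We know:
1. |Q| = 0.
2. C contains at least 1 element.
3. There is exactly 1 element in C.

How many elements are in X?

3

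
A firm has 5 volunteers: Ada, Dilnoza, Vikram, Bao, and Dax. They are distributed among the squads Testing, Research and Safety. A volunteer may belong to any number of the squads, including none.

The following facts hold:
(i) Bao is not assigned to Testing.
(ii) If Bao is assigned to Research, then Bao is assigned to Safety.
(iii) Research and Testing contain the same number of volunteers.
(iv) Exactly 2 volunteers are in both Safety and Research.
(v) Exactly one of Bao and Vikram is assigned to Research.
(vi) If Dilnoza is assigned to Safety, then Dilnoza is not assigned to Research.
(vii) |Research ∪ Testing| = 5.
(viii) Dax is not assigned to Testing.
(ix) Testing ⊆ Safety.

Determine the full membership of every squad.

From (i): Bao ∉ Testing.
From (viii): Dax ∉ Testing.
Suppose Ada ∉ Testing: no assignment then satisfies all the clues, so Ada ∈ Testing.

Testing = {Ada, Dilnoza, Vikram}; Research = {Ada, Bao, Dax}; Safety = {Ada, Bao, Dilnoza, Vikram}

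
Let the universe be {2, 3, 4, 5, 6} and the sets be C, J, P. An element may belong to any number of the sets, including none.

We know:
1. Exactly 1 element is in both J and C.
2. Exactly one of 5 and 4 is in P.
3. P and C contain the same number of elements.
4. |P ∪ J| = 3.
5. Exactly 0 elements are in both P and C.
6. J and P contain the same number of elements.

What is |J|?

2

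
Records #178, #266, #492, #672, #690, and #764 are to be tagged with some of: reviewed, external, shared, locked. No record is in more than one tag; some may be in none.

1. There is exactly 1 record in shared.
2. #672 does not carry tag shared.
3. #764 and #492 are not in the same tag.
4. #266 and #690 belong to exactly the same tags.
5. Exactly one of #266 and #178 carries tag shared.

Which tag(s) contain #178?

#178: shared

From (2): #672 ∉ shared.
Suppose #178 ∈ reviewed: no assignment then satisfies all the clues, so #178 ∉ reviewed.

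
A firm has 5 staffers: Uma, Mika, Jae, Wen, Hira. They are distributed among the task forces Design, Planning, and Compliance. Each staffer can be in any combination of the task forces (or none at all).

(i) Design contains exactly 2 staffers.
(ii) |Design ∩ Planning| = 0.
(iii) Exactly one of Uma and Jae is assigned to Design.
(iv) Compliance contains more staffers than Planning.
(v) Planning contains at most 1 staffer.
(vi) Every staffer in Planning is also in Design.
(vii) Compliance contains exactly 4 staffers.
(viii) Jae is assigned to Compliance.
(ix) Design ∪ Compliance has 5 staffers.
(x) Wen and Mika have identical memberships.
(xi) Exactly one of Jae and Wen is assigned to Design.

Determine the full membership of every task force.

Design = {Hira, Jae}; Planning = {}; Compliance = {Jae, Mika, Uma, Wen}

From (viii): Jae ∈ Compliance.
Suppose Uma ∈ Design: no assignment then satisfies all the clues, so Uma ∉ Design.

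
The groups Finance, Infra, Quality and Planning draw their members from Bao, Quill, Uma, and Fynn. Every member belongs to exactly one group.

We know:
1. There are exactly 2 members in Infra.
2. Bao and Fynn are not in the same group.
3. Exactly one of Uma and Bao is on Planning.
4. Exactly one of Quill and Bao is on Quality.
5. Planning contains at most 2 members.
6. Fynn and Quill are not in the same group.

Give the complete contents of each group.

Finance = {}; Infra = {Fynn, Uma}; Quality = {Quill}; Planning = {Bao}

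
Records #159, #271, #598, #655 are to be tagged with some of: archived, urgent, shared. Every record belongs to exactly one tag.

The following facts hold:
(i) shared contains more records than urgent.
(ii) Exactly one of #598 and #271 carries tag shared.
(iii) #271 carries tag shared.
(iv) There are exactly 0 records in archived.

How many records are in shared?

3

From (iii): #271 ∈ shared.
(ii) (exactly one): #598 ∉ shared.
(iv): archived already has 0, so the rest are out.
Only one tag left: #598 ∈ urgent.
Suppose #159 ∈ urgent: no assignment then satisfies all the clues, so #159 ∉ urgent.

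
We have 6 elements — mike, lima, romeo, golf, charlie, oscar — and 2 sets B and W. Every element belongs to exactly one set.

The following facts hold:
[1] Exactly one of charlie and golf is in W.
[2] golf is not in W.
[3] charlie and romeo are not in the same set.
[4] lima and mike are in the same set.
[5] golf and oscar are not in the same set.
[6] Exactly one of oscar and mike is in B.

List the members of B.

From (2): golf ∉ W.
(1) (exactly one): charlie ∈ W.
(3): romeo ∉ W.
Only one set left: romeo ∈ B.
Only one set left: golf ∈ B.
(5): oscar ∉ B.
(6) (exactly one): mike ∈ B.
Only one set left: oscar ∈ W.
(4): lima matches mike: lima ∈ B.

B = {golf, lima, mike, romeo}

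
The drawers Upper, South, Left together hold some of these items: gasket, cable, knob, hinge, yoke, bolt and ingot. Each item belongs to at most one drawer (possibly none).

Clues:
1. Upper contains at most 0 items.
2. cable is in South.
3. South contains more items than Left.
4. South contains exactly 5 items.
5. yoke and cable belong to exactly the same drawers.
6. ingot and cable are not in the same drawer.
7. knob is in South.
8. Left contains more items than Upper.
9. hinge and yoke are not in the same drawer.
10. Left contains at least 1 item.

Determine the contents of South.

South = {bolt, cable, gasket, knob, yoke}

From (2): cable ∈ South.
From (7): knob ∈ South.
(1): Upper already has 0, so the rest are out.
(5): yoke matches cable: yoke ∈ South.
(6): ingot ∉ South.
(9): hinge ∉ South.
(4): only 5 candidates remain for South, so all are in.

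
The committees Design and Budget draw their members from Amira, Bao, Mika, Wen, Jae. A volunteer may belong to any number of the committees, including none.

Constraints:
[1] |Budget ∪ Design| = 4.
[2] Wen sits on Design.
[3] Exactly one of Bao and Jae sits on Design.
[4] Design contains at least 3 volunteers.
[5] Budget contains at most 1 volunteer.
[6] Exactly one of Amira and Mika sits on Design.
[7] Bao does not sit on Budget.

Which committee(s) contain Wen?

Wen: Design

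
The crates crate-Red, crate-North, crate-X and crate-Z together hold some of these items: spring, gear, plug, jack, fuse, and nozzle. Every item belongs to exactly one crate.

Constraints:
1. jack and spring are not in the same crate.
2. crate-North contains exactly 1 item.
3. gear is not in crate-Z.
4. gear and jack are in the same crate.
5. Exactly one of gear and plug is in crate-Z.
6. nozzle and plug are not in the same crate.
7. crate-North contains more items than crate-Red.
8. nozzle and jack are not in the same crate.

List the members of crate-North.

crate-North = {nozzle}

From (3): gear ∉ crate-Z.
(4): jack matches gear: jack ∉ crate-Z.
(5) (exactly one): plug ∈ crate-Z.
(6): nozzle ∉ crate-Z.
Suppose spring ∈ crate-North: no assignment then satisfies all the clues, so spring ∉ crate-North.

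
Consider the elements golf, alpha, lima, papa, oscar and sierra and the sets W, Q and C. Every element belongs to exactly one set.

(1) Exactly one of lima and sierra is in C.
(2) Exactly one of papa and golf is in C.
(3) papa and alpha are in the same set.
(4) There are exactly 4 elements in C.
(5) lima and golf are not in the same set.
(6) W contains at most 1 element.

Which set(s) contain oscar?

oscar: C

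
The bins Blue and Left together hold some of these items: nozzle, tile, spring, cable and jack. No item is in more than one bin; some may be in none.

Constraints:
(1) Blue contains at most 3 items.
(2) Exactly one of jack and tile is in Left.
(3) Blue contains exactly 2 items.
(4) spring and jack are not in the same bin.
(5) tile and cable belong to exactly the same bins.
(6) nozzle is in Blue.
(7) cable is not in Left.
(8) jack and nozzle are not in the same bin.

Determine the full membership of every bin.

Blue = {nozzle, spring}; Left = {jack}

From (6): nozzle ∈ Blue.
From (7): cable ∉ Left.
(5): tile matches cable: tile ∉ Left.
(8): jack ∉ Blue.
(2) (exactly one): jack ∈ Left.
(4): spring ∉ Left.
Suppose tile ∈ Blue: no assignment then satisfies all the clues, so tile ∉ Blue.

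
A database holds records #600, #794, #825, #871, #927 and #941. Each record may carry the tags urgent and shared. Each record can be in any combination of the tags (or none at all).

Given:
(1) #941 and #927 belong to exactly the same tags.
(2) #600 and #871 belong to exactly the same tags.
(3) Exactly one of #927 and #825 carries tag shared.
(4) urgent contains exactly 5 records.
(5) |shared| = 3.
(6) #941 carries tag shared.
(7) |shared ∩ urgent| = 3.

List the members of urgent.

urgent = {#600, #794, #871, #927, #941}

From (6): #941 ∈ shared.
(1): #927 matches #941: #927 ∈ shared.
(3) (exactly one): #825 ∉ shared.
Suppose #600 ∉ urgent: no assignment then satisfies all the clues, so #600 ∈ urgent.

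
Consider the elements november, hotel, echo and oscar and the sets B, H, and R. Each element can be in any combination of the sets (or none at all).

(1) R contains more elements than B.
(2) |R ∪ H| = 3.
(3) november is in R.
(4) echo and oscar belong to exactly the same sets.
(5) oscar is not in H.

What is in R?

R = {echo, november, oscar}

From (3): november ∈ R.
From (5): oscar ∉ H.
(4): echo matches oscar: echo ∉ H.
Suppose hotel ∈ R: no assignment then satisfies all the clues, so hotel ∉ R.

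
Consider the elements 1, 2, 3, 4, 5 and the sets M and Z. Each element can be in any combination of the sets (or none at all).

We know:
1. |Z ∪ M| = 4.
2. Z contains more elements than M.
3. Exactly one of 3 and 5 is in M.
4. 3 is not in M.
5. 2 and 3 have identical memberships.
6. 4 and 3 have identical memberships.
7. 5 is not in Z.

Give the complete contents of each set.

M = {5}; Z = {2, 3, 4}

From (4): 3 ∉ M.
From (7): 5 ∉ Z.
(3) (exactly one): 5 ∈ M.
(5): 2 matches 3: 2 ∉ M.
(6): 4 matches 3: 4 ∉ M.
Suppose 1 ∈ M: no assignment then satisfies all the clues, so 1 ∉ M.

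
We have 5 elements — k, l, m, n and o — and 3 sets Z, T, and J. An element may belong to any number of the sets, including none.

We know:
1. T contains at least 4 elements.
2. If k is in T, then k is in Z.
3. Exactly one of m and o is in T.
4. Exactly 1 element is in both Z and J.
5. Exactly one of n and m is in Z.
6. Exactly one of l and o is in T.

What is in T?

T = {k, l, m, n}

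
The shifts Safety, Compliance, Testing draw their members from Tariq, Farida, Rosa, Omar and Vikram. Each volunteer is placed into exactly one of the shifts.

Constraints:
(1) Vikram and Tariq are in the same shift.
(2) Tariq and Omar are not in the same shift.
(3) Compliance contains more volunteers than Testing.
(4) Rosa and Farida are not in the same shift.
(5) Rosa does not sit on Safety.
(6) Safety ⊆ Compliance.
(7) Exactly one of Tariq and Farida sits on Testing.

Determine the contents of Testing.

From (5): Rosa ∉ Safety.
Suppose Tariq ∈ Testing: no assignment then satisfies all the clues, so Tariq ∉ Testing.

Testing = {Farida, Omar}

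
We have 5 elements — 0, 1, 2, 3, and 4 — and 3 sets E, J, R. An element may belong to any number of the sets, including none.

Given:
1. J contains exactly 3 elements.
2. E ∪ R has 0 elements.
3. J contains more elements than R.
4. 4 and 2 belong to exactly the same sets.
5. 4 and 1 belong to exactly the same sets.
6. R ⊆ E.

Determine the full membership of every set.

E = {}; J = {1, 2, 4}; R = {}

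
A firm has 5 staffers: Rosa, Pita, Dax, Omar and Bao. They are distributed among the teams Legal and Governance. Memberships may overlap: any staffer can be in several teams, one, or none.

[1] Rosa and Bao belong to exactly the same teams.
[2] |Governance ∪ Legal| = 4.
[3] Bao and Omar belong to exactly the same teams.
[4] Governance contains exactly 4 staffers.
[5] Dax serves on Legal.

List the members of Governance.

Governance = {Bao, Dax, Omar, Rosa}

From (5): Dax ∈ Legal.
Suppose Rosa ∉ Governance: no assignment then satisfies all the clues, so Rosa ∈ Governance.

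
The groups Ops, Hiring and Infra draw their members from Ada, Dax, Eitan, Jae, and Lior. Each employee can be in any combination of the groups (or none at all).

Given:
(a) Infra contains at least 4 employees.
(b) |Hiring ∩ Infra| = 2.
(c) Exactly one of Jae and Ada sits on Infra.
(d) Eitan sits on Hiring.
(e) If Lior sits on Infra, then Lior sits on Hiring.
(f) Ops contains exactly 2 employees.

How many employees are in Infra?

4

From (d): Eitan ∈ Hiring.
Suppose Dax ∈ Hiring: no assignment then satisfies all the clues, so Dax ∉ Hiring.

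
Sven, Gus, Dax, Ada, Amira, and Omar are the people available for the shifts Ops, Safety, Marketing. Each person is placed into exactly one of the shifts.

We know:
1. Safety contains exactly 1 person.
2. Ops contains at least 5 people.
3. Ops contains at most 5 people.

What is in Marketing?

Marketing = {}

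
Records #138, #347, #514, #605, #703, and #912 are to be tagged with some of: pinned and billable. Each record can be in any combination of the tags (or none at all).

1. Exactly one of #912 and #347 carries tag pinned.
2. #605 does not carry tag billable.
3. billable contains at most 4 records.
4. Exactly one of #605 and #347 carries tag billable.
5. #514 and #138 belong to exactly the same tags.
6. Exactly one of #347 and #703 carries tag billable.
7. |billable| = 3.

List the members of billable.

billable = {#138, #347, #514}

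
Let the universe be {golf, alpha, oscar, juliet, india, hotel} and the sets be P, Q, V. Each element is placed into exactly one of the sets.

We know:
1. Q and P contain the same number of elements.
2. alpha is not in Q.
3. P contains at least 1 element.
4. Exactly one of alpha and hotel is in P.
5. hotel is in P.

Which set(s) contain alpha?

From (2): alpha ∉ Q.
From (5): hotel ∈ P.
(4) (exactly one): alpha ∉ P.
Only one set left: alpha ∈ V.

alpha: V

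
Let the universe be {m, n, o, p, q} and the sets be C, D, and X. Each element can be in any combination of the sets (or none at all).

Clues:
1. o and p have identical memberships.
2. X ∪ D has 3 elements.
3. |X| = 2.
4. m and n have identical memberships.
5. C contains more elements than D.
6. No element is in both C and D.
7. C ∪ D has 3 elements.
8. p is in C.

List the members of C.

C = {o, p}

From (8): p ∈ C.
(1): o matches p: o ∈ C.
(6) (disjoint): o ∉ D.
(6) (disjoint): p ∉ D.
Suppose m ∈ C: no assignment then satisfies all the clues, so m ∉ C.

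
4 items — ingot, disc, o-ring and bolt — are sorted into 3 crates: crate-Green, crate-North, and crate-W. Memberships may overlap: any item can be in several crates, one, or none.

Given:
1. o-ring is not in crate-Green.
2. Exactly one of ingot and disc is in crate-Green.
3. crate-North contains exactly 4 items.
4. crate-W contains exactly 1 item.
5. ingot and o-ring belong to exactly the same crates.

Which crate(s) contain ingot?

ingot: crate-North

From (1): o-ring ∉ crate-Green.
(3): only 4 candidates remain for crate-North, so all are in.
(5): ingot matches o-ring: ingot ∉ crate-Green.
(2) (exactly one): disc ∈ crate-Green.
Suppose ingot ∈ crate-W: no assignment then satisfies all the clues, so ingot ∉ crate-W.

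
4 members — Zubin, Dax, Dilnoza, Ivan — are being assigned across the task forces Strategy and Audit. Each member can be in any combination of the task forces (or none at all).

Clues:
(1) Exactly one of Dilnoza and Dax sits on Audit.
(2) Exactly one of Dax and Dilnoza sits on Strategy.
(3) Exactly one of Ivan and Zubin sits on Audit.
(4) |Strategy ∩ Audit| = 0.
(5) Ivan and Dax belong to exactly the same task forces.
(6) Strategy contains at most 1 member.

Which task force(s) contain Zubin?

Zubin: none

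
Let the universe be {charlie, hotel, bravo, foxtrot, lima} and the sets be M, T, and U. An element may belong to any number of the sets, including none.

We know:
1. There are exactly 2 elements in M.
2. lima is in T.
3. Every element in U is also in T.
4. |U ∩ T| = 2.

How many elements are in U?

2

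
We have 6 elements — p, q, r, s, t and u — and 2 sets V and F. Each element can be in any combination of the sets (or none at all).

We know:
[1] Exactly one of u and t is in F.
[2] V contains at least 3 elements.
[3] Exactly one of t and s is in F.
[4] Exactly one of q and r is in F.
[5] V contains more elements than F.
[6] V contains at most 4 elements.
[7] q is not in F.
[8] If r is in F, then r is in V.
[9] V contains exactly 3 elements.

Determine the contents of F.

F = {r, t}

From (7): q ∉ F.
(4) (exactly one): r ∈ F.
(8): r ∈ V.
Suppose p ∈ F: no assignment then satisfies all the clues, so p ∉ F.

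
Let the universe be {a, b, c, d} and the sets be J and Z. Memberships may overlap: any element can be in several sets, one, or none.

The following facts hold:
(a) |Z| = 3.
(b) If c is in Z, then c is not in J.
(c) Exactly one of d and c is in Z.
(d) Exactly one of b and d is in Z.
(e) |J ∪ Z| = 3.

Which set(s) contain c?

c: Z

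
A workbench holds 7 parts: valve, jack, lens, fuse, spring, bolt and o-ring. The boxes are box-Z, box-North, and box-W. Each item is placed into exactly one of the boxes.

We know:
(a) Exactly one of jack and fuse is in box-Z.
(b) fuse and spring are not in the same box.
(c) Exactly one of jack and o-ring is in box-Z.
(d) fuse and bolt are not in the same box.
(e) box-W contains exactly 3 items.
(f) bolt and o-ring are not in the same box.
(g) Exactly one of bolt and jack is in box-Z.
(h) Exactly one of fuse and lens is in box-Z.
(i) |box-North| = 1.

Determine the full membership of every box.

box-Z = {jack, lens, spring}; box-North = {bolt}; box-W = {fuse, o-ring, valve}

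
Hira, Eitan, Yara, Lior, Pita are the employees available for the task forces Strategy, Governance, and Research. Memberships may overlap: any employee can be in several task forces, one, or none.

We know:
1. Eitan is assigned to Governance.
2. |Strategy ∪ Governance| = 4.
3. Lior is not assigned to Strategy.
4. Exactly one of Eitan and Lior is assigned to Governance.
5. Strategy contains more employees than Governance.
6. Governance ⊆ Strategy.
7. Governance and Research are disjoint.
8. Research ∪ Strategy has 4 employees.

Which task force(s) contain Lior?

From (1): Eitan ∈ Governance.
From (3): Lior ∉ Strategy.
(4) (exactly one): Lior ∉ Governance.
(6) with Eitan ∈ Governance: Eitan ∈ Strategy.
(7) (disjoint): Eitan ∉ Research.
Suppose Lior ∈ Research: no assignment then satisfies all the clues, so Lior ∉ Research.

Lior: none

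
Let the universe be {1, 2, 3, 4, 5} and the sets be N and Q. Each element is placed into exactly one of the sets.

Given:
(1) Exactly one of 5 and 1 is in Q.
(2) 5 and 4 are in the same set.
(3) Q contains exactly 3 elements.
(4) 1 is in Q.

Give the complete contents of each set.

N = {4, 5}; Q = {1, 2, 3}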